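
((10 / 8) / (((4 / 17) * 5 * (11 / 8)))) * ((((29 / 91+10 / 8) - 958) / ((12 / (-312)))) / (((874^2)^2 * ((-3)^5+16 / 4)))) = -5918397 / 42953083670994112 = -0.00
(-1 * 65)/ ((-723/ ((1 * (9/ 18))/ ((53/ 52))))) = 1690/ 38319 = 0.04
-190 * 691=-131290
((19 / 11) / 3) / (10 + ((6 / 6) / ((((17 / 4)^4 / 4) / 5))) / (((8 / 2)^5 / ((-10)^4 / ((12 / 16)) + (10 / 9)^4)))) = 3470548113 / 65089890910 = 0.05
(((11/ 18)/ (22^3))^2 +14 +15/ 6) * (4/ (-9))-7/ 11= -7.97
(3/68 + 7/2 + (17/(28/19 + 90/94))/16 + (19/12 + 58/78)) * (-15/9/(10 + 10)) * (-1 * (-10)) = -5.26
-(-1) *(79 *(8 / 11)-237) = -1975 / 11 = -179.55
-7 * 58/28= -14.50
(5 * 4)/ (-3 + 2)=-20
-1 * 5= -5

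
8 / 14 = 4 / 7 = 0.57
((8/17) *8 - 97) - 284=-377.24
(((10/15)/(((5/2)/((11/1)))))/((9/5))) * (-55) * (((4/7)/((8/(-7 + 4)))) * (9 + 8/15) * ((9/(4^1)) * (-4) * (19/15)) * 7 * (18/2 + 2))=-7232654/45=-160725.64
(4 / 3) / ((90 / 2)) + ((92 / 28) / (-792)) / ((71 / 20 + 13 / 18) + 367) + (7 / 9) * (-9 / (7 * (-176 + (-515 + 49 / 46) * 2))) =0.03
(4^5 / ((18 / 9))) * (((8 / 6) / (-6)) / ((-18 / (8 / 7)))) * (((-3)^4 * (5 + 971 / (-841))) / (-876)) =-157696 / 61393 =-2.57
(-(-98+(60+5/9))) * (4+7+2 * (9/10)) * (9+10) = 409792/45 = 9106.49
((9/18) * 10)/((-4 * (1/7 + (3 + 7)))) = -35/284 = -0.12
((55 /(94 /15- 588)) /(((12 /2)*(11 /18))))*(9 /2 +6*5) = -15525 /17452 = -0.89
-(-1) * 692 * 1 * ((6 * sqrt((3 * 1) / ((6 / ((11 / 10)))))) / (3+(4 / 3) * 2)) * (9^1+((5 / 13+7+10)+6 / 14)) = 3039264 * sqrt(55) / 1547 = 14570.00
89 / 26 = 3.42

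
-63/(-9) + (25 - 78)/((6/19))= -965/6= -160.83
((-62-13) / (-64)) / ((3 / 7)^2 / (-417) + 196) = 510825 / 85436992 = 0.01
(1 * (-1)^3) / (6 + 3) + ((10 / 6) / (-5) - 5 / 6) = -23 / 18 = -1.28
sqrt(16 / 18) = 2 *sqrt(2) / 3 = 0.94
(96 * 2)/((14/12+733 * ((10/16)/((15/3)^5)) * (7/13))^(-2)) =58997009449/198046875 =297.89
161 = 161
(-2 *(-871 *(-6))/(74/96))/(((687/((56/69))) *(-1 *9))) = 3121664/1753911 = 1.78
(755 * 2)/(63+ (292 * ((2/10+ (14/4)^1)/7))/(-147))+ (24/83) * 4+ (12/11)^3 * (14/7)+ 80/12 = 3675468508406/105634172127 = 34.79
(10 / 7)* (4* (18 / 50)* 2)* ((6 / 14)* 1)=432 / 245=1.76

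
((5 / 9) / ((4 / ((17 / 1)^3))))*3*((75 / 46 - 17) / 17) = -1021615 / 552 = -1850.75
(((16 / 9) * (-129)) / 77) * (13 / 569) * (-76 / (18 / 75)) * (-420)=-169936000 / 18777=-9050.22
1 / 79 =0.01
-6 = -6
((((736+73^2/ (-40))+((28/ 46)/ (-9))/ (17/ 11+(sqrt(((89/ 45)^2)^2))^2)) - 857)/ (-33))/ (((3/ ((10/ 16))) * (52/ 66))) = 44431938831953/ 21811459922304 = 2.04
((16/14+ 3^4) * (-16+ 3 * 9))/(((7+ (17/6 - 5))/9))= 341550/203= 1682.51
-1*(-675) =675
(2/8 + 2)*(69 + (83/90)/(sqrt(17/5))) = 83*sqrt(85)/680 + 621/4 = 156.38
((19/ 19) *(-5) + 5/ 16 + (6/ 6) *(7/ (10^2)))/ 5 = -1847/ 2000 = -0.92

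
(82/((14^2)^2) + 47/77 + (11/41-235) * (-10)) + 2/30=305103612293/129942120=2348.00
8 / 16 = 1 / 2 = 0.50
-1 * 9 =-9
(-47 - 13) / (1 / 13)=-780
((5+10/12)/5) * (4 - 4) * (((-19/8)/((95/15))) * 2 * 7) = 0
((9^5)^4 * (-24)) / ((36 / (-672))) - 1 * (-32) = 5446634125657504102880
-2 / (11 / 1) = -2 / 11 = -0.18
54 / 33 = 18 / 11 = 1.64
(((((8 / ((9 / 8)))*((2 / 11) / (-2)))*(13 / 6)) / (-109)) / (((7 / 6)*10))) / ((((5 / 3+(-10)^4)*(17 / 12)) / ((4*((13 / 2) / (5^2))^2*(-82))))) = -23059712 / 13378573140625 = -0.00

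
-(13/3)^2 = -18.78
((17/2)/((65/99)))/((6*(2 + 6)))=561/2080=0.27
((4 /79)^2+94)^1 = 586670 /6241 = 94.00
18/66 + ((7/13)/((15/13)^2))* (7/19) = 19832/47025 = 0.42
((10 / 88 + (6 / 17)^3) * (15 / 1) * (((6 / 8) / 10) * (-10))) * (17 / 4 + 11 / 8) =-68989725 / 6917504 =-9.97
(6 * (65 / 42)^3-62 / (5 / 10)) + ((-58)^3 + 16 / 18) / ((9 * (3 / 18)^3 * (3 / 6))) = -115644392527 / 12348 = -9365435.09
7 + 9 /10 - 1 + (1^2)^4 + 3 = 109 /10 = 10.90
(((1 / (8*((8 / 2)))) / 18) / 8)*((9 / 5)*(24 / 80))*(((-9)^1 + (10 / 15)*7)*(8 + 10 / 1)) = -117 / 12800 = -0.01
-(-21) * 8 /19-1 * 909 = -17103 /19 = -900.16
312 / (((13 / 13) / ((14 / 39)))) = 112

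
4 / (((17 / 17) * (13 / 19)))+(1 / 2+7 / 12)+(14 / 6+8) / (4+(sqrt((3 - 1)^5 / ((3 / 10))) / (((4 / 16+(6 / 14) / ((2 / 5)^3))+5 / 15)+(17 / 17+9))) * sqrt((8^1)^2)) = 127846621 / 140978409+20158432 * sqrt(15) / 10844493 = 8.11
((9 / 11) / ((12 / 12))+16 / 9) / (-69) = -257 / 6831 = -0.04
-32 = -32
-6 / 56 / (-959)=3 / 26852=0.00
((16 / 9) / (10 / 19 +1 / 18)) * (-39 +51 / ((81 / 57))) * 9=-17024 / 199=-85.55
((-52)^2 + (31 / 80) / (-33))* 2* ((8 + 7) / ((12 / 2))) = 7138529 / 528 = 13519.94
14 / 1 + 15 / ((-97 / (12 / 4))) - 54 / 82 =51214 / 3977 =12.88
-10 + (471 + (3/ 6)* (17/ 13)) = 461.65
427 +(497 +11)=935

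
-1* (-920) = 920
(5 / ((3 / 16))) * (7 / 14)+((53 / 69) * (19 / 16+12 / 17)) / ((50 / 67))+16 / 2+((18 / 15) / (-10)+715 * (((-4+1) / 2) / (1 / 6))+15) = -2000930881 / 312800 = -6396.84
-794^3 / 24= -62570773 / 3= -20856924.33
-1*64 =-64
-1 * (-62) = 62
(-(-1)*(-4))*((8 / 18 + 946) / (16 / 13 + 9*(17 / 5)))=-2214680 / 18621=-118.93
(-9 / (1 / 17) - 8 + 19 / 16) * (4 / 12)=-2557 / 48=-53.27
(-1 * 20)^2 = 400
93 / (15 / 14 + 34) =1302 / 491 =2.65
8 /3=2.67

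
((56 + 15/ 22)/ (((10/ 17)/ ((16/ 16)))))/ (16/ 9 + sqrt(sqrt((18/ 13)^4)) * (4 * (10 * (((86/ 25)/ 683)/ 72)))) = 1694033289/ 31322192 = 54.08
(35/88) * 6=2.39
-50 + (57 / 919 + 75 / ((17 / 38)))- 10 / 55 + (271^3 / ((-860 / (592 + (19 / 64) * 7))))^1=-130042351234623023 / 9458789120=-13748308.54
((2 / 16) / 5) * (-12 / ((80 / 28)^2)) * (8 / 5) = -0.06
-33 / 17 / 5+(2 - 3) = -118 / 85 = -1.39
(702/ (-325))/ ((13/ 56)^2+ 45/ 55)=-1862784/ 752075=-2.48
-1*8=-8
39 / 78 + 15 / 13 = 43 / 26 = 1.65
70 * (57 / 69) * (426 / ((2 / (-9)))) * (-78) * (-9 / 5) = -357965244 / 23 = -15563706.26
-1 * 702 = -702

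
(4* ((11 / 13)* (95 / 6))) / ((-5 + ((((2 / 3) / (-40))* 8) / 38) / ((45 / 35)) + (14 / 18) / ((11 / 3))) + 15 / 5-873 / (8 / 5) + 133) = -157251600 / 1216044583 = -0.13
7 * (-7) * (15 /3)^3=-6125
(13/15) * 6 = 26/5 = 5.20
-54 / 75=-18 / 25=-0.72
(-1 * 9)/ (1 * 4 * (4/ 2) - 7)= -9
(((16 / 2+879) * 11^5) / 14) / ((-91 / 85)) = -12142440145 / 1274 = -9530957.73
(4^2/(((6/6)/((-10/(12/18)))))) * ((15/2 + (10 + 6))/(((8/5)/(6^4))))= -4568400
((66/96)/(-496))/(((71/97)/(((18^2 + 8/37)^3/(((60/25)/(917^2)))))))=-121004770519794192185/5351388144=-22611847106.52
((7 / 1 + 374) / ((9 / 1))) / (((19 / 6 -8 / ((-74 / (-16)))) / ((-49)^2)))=22564598 / 319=70735.42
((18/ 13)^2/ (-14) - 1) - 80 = -95985/ 1183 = -81.14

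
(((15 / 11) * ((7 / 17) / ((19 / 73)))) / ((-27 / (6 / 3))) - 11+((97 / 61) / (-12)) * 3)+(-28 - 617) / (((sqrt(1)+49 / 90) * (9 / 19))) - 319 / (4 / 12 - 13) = -941403876805 / 1084531932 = -868.03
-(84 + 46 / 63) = -5338 / 63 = -84.73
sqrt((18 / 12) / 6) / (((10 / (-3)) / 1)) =-3 / 20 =-0.15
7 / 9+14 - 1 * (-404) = 3769 / 9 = 418.78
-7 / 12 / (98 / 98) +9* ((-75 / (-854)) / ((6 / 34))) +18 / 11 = 311803 / 56364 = 5.53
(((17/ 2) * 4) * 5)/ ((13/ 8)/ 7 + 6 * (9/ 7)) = 1904/ 89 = 21.39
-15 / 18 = -5 / 6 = -0.83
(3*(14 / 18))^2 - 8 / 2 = 13 / 9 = 1.44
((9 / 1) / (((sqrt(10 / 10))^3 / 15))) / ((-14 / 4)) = -270 / 7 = -38.57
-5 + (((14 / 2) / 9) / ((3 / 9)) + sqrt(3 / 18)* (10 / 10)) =-8 / 3 + sqrt(6) / 6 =-2.26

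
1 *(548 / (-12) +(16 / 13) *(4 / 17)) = -30085 / 663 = -45.38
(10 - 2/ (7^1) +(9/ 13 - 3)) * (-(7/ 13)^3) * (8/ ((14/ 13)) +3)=-344414/ 28561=-12.06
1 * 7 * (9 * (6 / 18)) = 21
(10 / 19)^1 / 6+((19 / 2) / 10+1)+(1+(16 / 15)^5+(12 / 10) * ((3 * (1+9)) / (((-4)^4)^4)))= 68452692556342981 / 15492081254400000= 4.42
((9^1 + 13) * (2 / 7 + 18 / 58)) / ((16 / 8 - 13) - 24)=-2662 / 7105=-0.37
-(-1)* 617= 617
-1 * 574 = -574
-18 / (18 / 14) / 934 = -7 / 467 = -0.01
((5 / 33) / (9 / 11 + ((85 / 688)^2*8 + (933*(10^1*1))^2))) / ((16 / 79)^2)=57698045 / 1359734473900488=0.00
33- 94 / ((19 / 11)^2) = 539 / 361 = 1.49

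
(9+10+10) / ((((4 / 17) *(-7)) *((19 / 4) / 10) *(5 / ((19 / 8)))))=-493 / 28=-17.61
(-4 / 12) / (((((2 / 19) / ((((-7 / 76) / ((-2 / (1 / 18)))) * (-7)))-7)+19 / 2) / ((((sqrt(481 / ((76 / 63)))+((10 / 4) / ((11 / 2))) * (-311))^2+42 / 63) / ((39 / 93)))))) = 854176355039 / 178066746-4724090 * sqrt(63973) / 899327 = 3468.33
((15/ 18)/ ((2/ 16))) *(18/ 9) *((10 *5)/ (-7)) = -2000/ 21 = -95.24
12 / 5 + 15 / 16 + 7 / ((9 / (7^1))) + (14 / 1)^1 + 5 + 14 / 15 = 4135 / 144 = 28.72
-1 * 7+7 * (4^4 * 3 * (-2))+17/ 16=-172127/ 16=-10757.94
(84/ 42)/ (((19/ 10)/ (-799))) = -15980/ 19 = -841.05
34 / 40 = 17 / 20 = 0.85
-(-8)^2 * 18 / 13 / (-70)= 576 / 455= 1.27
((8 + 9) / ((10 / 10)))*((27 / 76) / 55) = 459 / 4180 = 0.11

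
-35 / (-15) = 7 / 3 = 2.33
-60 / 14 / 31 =-30 / 217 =-0.14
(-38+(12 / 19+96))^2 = 3437.66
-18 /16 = -9 /8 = -1.12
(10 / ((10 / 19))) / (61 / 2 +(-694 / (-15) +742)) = 570 / 24563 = 0.02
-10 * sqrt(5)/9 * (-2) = 20 * sqrt(5)/9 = 4.97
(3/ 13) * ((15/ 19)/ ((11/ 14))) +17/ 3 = 48079/ 8151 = 5.90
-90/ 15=-6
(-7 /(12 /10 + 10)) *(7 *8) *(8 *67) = -18760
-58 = -58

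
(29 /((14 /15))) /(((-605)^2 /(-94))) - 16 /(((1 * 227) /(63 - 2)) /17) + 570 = 57800714927 /116322745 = 496.90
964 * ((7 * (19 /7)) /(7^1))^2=348004 /49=7102.12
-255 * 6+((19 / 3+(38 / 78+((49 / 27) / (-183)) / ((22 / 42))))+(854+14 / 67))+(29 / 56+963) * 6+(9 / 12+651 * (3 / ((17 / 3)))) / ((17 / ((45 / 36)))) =2624057619762203 / 510764029776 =5137.51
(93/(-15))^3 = -29791/125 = -238.33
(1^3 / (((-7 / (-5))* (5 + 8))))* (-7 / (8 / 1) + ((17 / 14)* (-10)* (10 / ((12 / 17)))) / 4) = -9215 / 3822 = -2.41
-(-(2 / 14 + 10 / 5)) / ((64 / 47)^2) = 33135 / 28672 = 1.16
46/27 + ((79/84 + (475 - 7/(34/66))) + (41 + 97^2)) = 127415447/12852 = 9914.06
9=9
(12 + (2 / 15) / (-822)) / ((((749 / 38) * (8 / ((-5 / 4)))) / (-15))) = 1.43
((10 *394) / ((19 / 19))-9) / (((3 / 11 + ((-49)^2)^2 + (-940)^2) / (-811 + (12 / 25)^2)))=-21911555171 / 45707758750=-0.48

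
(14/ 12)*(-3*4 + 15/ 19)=-497/ 38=-13.08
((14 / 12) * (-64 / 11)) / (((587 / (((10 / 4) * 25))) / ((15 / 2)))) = -35000 / 6457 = -5.42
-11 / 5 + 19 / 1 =84 / 5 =16.80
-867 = -867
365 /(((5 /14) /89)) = 90958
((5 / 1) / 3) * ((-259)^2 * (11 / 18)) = 3689455 / 54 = 68323.24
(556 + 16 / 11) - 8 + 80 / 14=555.17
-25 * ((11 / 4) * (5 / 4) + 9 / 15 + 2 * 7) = -7215 / 16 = -450.94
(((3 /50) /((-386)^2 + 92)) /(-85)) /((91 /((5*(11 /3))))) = -11 /11531956800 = -0.00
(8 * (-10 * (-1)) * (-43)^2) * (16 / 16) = 147920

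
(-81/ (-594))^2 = 9/ 484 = 0.02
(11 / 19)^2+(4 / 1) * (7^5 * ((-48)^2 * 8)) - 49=447331867488 / 361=1239146447.34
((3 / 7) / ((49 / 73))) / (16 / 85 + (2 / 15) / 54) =1507815 / 450359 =3.35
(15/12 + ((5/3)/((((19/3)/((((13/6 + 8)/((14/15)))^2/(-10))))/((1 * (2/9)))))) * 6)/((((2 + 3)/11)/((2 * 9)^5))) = -11275130988/931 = -12110774.42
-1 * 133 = -133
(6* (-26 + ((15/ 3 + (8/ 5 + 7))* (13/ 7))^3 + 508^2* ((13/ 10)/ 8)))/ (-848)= -7463017887/ 18179000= -410.53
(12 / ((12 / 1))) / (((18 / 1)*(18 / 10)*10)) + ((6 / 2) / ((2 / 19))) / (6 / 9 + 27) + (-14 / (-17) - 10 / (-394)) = 169505921 / 90061308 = 1.88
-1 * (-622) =622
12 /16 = 3 /4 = 0.75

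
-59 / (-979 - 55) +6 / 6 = 1093 / 1034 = 1.06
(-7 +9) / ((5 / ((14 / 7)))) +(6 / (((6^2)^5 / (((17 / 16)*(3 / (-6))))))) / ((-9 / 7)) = 11609506387 / 14511882240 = 0.80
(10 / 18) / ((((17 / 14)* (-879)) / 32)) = -2240 / 134487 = -0.02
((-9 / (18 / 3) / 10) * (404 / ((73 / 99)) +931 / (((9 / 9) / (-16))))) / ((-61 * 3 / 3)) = -785559 / 22265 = -35.28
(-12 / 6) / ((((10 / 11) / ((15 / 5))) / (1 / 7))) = -0.94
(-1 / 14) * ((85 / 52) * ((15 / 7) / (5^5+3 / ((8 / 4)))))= -1275 / 15932644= -0.00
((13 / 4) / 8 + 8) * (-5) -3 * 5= -1825 / 32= -57.03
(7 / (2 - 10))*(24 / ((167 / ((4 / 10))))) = -42 / 835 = -0.05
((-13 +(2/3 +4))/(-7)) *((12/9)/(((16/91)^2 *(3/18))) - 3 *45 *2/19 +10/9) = 292.48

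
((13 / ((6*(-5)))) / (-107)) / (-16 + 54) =13 / 121980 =0.00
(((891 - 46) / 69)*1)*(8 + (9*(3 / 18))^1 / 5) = 14027 / 138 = 101.64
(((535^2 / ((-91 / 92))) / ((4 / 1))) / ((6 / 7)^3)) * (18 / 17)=-322575575 / 2652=-121634.83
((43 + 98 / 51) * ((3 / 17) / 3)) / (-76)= -2291 / 65892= -0.03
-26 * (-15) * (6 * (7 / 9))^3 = 356720 / 9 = 39635.56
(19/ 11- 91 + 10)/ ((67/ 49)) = -42728/ 737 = -57.98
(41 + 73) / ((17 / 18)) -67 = 913 / 17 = 53.71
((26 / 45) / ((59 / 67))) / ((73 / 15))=1742 / 12921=0.13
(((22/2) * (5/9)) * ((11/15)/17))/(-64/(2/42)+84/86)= -473/2409750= -0.00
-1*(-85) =85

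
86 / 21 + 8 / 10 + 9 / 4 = 3001 / 420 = 7.15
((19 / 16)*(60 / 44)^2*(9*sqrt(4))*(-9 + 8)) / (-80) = 0.50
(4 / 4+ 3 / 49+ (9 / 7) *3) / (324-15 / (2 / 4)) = 241 / 14406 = 0.02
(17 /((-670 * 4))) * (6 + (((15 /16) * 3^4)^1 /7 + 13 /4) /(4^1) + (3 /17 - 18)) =0.05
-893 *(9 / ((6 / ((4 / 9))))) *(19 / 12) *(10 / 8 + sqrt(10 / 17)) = -84835 / 72 - 16967 *sqrt(170) / 306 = -1901.21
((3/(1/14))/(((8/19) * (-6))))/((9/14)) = -931/36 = -25.86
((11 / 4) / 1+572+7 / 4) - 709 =-265 / 2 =-132.50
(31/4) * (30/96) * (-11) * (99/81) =-18755/576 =-32.56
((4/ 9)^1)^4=256/ 6561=0.04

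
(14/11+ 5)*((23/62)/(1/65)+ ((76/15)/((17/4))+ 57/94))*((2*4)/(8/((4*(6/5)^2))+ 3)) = 31884650496/107621305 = 296.27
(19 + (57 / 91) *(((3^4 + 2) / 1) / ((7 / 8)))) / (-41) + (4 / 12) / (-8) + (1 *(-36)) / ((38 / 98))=-1128963191 / 11909352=-94.80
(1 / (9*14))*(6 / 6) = 1 / 126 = 0.01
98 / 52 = 49 / 26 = 1.88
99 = 99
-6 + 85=79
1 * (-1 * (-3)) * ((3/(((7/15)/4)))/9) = 60/7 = 8.57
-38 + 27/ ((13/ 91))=151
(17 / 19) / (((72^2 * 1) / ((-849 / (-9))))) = 4811 / 295488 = 0.02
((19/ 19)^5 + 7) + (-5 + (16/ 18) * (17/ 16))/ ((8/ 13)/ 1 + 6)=11435/ 1548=7.39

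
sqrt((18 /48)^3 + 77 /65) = sqrt(5353270) /2080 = 1.11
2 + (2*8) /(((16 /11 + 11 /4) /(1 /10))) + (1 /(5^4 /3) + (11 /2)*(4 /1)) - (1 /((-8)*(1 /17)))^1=4904413 /185000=26.51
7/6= 1.17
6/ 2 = 3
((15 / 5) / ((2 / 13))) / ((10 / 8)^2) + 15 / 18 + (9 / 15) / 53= 105931 / 7950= 13.32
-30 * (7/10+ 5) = -171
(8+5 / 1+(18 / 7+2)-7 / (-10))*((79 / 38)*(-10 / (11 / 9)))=-909369 / 2926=-310.79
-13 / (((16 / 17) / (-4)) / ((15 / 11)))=3315 / 44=75.34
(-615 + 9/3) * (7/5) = -4284/5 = -856.80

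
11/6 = 1.83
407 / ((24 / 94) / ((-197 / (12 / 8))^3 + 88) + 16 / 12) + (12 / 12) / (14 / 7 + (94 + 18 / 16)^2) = 508265667188442488 / 1665079247341917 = 305.25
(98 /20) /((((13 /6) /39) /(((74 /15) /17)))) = 10878 /425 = 25.60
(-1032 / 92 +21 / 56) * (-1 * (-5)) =-9975 / 184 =-54.21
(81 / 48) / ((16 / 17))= 459 / 256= 1.79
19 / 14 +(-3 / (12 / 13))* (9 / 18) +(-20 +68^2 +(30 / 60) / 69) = 17788849 / 3864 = 4603.74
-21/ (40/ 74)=-777/ 20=-38.85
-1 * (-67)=67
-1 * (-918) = 918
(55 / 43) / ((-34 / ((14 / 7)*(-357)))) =1155 / 43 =26.86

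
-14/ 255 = -0.05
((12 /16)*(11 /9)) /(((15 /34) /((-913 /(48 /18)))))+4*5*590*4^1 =11157269 /240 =46488.62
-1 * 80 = -80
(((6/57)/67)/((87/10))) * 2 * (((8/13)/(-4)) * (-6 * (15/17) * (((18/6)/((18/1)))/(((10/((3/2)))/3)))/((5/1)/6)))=216/8158657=0.00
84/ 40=21/ 10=2.10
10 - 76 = -66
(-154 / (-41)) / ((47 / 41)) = 154 / 47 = 3.28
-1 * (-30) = 30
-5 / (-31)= 5 / 31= 0.16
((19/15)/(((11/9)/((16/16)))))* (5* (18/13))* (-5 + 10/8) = -7695/286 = -26.91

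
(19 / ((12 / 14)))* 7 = 931 / 6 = 155.17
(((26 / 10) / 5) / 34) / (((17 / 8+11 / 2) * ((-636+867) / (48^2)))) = 39936 / 1996225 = 0.02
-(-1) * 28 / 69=0.41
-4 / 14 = -0.29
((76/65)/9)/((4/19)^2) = 6859/2340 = 2.93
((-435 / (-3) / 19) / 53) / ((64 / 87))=12615 / 64448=0.20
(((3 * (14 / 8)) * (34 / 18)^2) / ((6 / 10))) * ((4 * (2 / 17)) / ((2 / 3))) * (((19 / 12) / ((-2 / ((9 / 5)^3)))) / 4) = -20349 / 800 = -25.44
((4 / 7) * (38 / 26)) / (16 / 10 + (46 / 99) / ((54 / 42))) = 169290 / 397579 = 0.43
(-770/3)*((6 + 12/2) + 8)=-15400/3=-5133.33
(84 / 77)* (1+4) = 60 / 11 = 5.45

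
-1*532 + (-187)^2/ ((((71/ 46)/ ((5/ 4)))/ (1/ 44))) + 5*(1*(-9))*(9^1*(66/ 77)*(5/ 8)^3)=3420491/ 127232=26.88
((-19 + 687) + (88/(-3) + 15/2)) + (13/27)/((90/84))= 523759/810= 646.62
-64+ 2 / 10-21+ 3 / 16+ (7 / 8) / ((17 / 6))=-114653 / 1360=-84.30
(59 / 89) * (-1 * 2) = -118 / 89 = -1.33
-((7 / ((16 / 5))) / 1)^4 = -1500625 / 65536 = -22.90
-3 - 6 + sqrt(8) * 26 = -9 + 52 * sqrt(2) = 64.54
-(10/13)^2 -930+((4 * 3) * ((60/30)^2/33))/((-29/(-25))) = -50101530/53911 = -929.34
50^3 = 125000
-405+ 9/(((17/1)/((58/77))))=-529623/1309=-404.60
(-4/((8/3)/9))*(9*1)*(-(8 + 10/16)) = 1047.94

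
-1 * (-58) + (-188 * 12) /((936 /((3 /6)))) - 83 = -1022 /39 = -26.21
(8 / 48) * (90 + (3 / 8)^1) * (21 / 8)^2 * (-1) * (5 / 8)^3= -13285125 / 524288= -25.34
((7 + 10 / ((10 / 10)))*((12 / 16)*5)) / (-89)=-0.72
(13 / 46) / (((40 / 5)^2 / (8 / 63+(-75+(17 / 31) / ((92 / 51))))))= -174177419 / 528966144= -0.33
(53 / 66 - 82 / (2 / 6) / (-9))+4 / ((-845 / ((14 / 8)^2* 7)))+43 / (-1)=-556403 / 37180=-14.97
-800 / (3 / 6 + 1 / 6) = -1200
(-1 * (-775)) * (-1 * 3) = -2325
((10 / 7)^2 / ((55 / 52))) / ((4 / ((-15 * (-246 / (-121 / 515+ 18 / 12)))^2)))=3755783327400000 / 915119051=4104147.24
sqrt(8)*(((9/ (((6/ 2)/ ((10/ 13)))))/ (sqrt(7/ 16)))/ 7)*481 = 8880*sqrt(14)/ 49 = 678.08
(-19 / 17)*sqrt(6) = -2.74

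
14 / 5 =2.80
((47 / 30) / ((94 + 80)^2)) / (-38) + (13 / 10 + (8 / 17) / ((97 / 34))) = 980905157 / 669584016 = 1.46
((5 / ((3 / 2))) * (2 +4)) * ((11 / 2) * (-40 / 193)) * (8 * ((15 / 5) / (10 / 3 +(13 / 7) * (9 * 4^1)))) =-100800 / 12931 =-7.80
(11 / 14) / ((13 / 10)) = 55 / 91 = 0.60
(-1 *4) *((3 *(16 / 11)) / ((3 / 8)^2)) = -4096 / 33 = -124.12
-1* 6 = -6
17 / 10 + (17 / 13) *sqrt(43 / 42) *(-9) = 17 / 10 - 51 *sqrt(1806) / 182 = -10.21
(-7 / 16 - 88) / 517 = -1415 / 8272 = -0.17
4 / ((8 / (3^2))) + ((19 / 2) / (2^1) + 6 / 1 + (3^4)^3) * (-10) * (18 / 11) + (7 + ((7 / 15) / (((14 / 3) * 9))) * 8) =-8609506877 / 990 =-8696471.59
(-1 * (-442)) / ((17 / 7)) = 182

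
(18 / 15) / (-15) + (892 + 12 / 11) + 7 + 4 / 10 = 247613 / 275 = 900.41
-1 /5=-0.20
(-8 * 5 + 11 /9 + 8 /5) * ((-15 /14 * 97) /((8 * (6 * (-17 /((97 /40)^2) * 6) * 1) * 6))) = -218128847 /282009600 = -0.77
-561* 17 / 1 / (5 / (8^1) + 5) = -25432 / 15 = -1695.47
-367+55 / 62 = -22699 / 62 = -366.11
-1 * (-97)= 97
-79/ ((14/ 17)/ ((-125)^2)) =-20984375/ 14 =-1498883.93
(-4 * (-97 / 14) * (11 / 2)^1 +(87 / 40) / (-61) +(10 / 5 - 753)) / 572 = -10224209 / 9769760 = -1.05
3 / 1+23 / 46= 7 / 2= 3.50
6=6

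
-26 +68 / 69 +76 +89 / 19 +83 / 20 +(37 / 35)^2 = 391454921 / 6423900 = 60.94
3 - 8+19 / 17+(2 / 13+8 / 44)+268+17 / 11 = 646643 / 2431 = 266.00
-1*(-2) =2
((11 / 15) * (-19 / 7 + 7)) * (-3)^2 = 198 / 7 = 28.29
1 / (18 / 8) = 4 / 9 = 0.44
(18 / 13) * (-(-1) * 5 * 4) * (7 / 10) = 252 / 13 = 19.38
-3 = -3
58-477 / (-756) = 4925 / 84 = 58.63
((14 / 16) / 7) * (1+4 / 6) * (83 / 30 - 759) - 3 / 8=-22741 / 144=-157.92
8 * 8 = 64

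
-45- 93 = -138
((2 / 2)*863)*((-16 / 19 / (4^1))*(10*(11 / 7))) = -379720 / 133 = -2855.04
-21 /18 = -7 /6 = -1.17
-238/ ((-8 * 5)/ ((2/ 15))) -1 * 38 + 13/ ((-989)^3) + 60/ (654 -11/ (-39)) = -137422796081578363/ 3702625156180950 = -37.11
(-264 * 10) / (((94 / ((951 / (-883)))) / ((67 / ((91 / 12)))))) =1009277280 / 3776591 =267.25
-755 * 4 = -3020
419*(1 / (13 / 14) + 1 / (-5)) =23883 / 65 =367.43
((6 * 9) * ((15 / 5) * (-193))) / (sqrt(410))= -15633 * sqrt(410) / 205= -1544.12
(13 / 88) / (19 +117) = 13 / 11968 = 0.00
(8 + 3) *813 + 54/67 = 599235/67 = 8943.81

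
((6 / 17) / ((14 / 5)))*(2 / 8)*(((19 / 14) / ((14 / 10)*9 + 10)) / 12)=475 / 3012128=0.00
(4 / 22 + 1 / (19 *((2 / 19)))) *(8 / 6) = 0.91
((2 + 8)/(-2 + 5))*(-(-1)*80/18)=400/27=14.81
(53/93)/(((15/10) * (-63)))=-106/17577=-0.01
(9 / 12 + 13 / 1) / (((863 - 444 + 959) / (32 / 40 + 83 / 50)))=1353 / 55120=0.02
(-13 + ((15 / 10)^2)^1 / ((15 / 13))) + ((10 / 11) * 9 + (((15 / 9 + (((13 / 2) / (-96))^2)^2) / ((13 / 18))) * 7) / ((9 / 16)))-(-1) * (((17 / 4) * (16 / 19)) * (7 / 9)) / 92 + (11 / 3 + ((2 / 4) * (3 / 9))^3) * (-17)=-484743191250427 / 13269128970240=-36.53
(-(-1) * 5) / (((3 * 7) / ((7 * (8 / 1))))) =40 / 3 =13.33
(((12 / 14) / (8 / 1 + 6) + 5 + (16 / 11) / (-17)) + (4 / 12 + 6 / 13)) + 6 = 11.77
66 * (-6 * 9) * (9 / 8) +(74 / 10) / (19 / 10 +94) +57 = -7580747 / 1918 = -3952.42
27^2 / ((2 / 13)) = 9477 / 2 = 4738.50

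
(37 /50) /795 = 37 /39750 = 0.00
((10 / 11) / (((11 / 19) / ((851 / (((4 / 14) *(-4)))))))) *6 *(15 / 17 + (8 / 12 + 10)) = -333323935 / 4114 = -81021.86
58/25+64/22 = 5.23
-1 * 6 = -6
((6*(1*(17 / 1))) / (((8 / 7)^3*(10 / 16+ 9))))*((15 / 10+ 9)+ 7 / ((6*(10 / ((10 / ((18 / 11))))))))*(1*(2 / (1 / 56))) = 7061341 / 792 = 8915.83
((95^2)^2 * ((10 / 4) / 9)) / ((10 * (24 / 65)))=5294290625 / 864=6127651.19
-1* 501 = -501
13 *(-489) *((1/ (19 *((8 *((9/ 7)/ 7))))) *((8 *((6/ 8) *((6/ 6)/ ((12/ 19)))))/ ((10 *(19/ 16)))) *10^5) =-1038310000/ 57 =-18215964.91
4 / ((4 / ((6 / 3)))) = 2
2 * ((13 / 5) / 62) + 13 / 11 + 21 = 37963 / 1705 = 22.27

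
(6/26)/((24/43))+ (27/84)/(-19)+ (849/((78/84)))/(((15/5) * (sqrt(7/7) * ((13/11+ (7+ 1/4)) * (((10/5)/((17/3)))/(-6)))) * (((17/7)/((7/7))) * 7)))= -26207151/733096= -35.75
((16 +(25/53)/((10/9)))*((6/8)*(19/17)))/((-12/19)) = -628501/28832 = -21.80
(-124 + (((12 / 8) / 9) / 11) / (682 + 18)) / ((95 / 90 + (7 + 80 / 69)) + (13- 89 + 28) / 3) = 395287131 / 21629300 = 18.28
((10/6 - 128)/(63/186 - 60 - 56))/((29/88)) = 2067824/623877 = 3.31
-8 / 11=-0.73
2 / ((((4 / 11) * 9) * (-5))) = -11 / 90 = -0.12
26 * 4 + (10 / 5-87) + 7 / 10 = 197 / 10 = 19.70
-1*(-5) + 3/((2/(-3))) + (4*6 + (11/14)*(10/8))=1427/56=25.48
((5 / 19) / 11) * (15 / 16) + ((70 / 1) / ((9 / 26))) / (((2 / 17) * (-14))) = -122.76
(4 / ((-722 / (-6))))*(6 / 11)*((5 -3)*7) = 1008 / 3971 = 0.25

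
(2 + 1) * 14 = 42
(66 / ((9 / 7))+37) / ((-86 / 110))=-14575 / 129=-112.98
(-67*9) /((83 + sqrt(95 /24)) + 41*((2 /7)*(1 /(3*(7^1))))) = -8710219224 /1206292427 + 8686818*sqrt(570) /1206292427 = -7.05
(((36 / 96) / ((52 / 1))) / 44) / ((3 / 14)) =7 / 9152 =0.00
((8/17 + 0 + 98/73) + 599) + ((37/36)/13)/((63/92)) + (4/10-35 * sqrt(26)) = 27502994972/45737055-35 * sqrt(26) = 422.86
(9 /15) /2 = 3 /10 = 0.30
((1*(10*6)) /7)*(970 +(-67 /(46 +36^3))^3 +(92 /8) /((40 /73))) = 432611270579538471 /50930324450204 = 8494.18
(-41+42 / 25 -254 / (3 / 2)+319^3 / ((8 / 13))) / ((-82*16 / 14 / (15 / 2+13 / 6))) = -6424968236099 / 1180800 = -5441199.39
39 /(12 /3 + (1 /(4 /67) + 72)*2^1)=26 /121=0.21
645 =645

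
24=24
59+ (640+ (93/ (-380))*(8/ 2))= 66312/ 95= 698.02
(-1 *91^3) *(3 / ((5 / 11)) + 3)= -36171408 / 5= -7234281.60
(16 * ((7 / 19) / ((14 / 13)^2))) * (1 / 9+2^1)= 676 / 63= 10.73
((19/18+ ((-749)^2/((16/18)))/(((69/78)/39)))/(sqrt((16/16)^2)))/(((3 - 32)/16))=-92154515764/6003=-15351410.26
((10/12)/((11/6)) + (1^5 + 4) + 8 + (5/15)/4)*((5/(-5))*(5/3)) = -22.56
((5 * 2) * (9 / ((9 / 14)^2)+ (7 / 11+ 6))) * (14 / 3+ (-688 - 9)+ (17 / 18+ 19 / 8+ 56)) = -641040505 / 3564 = -179865.46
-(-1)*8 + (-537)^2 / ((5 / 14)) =4037206 / 5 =807441.20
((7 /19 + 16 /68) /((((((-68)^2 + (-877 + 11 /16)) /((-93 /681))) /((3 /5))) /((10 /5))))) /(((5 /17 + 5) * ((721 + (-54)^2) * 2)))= -3224 /4703012319515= -0.00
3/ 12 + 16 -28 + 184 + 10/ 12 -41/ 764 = 99146/ 573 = 173.03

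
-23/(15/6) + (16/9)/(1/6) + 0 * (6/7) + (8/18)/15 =1.50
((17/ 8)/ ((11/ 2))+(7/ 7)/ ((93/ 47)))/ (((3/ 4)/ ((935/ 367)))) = 310165/ 102393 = 3.03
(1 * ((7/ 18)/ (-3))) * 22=-77/ 27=-2.85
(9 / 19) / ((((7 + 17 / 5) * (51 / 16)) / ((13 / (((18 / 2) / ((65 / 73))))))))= 0.02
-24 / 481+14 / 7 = 938 / 481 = 1.95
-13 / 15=-0.87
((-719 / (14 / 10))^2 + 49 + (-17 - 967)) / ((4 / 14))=6439105 / 7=919872.14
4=4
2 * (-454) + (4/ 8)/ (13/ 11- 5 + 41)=-742733/ 818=-907.99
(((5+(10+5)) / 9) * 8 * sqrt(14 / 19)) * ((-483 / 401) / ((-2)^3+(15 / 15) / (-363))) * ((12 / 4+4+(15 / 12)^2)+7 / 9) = 7486270 * sqrt(266) / 5691393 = 21.45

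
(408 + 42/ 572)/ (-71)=-5.75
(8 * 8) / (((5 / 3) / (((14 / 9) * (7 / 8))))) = 784 / 15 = 52.27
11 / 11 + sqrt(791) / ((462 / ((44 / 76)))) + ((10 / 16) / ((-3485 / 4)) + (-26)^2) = sqrt(791) / 798 + 943737 / 1394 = 677.03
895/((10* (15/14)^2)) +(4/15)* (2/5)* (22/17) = 298742/3825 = 78.10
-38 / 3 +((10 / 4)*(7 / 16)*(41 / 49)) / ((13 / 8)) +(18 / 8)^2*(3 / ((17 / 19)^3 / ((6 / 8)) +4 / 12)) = -12175315 / 38600016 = -0.32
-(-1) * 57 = 57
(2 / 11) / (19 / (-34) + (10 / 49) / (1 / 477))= 3332 / 1773739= 0.00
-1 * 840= -840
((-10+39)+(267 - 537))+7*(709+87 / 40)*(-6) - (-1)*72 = -600767 / 20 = -30038.35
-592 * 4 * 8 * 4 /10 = -37888 /5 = -7577.60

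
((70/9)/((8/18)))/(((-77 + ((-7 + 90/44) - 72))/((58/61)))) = -22330/206607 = -0.11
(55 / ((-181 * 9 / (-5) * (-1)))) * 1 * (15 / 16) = -1375 / 8688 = -0.16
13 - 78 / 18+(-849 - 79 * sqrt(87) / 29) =-2521 / 3 - 79 * sqrt(87) / 29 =-865.74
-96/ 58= -48/ 29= -1.66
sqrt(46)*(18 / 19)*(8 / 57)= 48*sqrt(46) / 361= 0.90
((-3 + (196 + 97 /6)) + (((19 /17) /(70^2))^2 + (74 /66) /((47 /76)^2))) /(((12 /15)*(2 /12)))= 107284499375020817 /67443235244000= 1590.74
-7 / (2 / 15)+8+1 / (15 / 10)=-263 / 6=-43.83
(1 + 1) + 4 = 6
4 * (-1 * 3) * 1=-12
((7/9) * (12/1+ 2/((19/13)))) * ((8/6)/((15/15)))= 7112/513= 13.86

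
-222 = -222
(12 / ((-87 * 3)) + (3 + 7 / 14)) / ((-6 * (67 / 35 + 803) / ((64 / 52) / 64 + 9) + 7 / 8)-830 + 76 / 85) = -134169644 / 52972038957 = -0.00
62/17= 3.65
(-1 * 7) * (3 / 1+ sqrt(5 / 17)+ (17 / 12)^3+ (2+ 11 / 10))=-540883 / 8640-7 * sqrt(85) / 17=-66.40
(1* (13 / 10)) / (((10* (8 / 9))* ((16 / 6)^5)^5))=99132767304831 / 30223145490365729367654400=0.00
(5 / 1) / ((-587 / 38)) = -190 / 587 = -0.32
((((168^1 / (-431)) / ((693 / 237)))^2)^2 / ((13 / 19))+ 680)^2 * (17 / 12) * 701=19808448259124450365817678222805918214896 / 43136643293207365010679806227849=459202356.67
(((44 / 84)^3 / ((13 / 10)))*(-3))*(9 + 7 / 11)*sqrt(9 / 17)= -128260*sqrt(17) / 227409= -2.33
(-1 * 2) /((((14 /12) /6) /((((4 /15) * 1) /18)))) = -16 /105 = -0.15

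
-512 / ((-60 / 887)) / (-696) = -10.88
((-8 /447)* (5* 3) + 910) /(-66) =-67775 /4917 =-13.78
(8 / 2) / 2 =2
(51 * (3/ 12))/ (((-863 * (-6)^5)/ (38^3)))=116603/ 1118448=0.10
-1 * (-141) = 141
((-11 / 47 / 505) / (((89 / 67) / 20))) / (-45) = 2948 / 19011735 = 0.00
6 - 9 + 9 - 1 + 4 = 9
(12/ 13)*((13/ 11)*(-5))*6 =-360/ 11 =-32.73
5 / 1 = 5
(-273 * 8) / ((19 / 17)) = -37128 / 19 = -1954.11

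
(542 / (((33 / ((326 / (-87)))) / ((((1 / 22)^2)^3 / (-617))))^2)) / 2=7200199 / 10084372782802967418604471296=0.00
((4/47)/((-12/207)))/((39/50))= -1150/611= -1.88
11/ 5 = 2.20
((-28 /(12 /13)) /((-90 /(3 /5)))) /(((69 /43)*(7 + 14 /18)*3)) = 0.01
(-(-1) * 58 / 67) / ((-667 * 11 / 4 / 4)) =-32 / 16951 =-0.00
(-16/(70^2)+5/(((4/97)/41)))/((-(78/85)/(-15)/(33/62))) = 13665460149/315952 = 43251.70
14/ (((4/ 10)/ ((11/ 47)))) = 8.19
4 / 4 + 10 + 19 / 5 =74 / 5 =14.80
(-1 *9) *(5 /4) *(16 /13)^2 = -17.04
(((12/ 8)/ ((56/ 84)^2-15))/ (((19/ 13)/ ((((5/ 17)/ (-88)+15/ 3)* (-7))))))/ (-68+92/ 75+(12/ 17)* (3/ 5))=-1377455625/ 37058462144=-0.04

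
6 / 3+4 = 6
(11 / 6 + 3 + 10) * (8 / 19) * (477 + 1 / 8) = 339713 / 114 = 2979.94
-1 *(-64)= 64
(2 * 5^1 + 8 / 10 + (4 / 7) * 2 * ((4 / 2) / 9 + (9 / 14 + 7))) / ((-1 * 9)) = -43634 / 19845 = -2.20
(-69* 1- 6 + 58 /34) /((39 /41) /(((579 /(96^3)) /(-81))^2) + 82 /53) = -50426913971 /10025691317905027361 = -0.00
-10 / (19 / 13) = -6.84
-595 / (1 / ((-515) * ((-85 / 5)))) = -5209225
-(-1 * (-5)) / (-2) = 5 / 2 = 2.50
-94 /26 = -47 /13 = -3.62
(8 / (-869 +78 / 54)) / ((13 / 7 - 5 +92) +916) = -63 / 6865184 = -0.00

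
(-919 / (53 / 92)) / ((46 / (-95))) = 174610 / 53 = 3294.53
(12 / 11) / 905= 0.00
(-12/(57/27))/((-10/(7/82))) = 189/3895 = 0.05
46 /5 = 9.20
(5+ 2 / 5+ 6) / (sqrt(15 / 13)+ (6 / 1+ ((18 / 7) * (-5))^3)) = -61587253182 / 11449631604995 - 2235331 * sqrt(195) / 11449631604995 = -0.01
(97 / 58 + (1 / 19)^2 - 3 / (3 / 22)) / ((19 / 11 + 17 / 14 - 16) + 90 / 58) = 32768197 / 18551429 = 1.77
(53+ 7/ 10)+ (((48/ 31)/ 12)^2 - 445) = -3760233/ 9610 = -391.28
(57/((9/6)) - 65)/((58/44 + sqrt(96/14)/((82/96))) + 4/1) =-3.22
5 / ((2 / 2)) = 5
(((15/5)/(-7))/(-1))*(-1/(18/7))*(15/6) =-5/12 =-0.42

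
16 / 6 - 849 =-2539 / 3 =-846.33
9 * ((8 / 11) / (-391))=-72 / 4301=-0.02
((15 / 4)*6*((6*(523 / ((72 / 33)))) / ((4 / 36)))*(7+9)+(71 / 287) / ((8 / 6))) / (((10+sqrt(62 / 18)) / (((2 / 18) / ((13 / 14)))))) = 2057538405 / 35629- 137169227*sqrt(31) / 71258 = 47031.22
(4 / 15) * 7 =28 / 15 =1.87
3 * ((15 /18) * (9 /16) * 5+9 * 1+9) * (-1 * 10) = -9765 /16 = -610.31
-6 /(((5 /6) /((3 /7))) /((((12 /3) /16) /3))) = -9 /35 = -0.26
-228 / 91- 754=-68842 / 91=-756.51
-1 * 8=-8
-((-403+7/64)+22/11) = 25657/64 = 400.89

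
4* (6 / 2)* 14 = 168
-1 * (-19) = 19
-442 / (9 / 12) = -1768 / 3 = -589.33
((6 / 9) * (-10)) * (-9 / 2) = 30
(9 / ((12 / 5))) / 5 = 3 / 4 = 0.75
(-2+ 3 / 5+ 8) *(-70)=-462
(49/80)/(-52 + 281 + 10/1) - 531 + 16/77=-781449747/1472240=-530.79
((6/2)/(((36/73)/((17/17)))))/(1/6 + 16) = 73/194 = 0.38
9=9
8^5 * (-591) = -19365888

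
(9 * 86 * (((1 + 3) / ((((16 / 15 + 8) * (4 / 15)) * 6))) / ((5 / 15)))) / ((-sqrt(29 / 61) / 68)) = -87075 * sqrt(1769) / 58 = -63143.61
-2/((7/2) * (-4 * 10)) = 1/70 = 0.01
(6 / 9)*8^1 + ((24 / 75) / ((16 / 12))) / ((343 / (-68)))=135976 / 25725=5.29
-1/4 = -0.25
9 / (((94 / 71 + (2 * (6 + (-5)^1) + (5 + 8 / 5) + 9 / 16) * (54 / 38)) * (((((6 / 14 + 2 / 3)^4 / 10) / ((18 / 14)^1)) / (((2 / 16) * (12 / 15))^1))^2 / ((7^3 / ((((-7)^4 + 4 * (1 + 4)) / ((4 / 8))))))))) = 1157202485464790520 / 32610497694688436149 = 0.04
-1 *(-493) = 493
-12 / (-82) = 6 / 41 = 0.15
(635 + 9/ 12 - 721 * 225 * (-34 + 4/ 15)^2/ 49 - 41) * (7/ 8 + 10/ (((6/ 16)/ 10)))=-677224019359/ 672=-1007773838.33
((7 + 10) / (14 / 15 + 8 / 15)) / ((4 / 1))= 255 / 88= 2.90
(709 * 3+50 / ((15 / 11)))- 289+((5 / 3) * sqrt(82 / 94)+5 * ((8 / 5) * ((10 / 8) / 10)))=5 * sqrt(1927) / 141+5627 / 3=1877.22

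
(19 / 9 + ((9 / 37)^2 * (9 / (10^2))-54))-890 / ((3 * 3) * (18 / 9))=-41615413 / 410700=-101.33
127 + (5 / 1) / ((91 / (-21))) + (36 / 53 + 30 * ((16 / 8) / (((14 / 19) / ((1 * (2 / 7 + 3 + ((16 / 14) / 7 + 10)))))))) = 288710438 / 236327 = 1221.66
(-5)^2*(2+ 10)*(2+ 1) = 900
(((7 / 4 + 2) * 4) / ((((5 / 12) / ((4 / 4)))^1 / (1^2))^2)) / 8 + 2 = 64 / 5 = 12.80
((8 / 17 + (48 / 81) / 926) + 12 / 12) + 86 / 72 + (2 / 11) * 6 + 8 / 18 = 39282737 / 9350748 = 4.20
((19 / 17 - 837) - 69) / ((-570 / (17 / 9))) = 15383 / 5130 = 3.00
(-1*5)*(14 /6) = -35 /3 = -11.67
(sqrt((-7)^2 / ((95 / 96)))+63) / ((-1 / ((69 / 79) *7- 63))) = 125832 *sqrt(570) / 7505+283122 / 79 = 3984.12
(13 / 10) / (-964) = -13 / 9640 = -0.00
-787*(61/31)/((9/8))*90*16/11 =-180202.23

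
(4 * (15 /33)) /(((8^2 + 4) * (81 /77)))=35 /1377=0.03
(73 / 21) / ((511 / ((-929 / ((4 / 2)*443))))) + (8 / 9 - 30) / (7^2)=-234919 / 390726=-0.60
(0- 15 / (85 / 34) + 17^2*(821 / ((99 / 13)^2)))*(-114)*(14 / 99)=-21301096460 / 323433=-65859.38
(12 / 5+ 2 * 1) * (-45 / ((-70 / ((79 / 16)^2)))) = 617859 / 8960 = 68.96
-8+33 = 25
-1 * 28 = -28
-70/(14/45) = -225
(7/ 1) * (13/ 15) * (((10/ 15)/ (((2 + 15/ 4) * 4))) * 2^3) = 1456/ 1035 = 1.41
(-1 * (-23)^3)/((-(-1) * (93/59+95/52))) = 3575.17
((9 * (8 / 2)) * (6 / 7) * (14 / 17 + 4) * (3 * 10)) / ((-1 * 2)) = -2232.61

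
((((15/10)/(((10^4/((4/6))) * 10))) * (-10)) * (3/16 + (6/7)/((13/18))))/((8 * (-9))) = 667/349440000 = 0.00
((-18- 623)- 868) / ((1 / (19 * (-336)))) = 9633456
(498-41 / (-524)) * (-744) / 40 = -24272349 / 2620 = -9264.26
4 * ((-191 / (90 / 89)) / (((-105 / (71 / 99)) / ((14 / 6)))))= 2413858 / 200475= 12.04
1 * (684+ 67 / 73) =49999 / 73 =684.92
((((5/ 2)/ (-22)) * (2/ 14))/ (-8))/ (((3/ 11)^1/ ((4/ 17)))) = 5/ 2856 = 0.00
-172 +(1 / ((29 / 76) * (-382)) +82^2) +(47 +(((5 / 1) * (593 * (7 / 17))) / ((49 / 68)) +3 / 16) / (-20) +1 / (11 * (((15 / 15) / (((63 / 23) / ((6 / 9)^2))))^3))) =2713174720327763 / 415140960080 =6535.55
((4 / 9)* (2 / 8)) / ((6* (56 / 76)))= 19 / 756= 0.03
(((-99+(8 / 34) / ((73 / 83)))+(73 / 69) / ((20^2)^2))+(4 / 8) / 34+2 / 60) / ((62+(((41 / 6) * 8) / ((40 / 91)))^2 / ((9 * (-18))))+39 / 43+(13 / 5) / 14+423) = -98892248657172201 / 391439568770989600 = -0.25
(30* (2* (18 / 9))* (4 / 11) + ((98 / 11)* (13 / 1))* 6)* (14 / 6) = 1723.27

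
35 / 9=3.89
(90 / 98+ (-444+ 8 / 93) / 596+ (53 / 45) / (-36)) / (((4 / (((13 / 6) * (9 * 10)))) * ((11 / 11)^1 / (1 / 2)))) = 671266661 / 195549984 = 3.43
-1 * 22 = -22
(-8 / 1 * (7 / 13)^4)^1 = -19208 / 28561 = -0.67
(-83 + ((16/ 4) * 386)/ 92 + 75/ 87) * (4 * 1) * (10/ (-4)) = 435920/ 667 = 653.55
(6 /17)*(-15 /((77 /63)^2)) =-3.54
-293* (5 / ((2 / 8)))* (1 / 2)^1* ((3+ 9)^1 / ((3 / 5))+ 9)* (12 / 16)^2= -382365 / 8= -47795.62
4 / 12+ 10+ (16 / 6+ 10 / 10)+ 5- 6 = 13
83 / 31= 2.68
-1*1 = -1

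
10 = 10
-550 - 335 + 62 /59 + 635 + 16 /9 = -131248 /531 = -247.17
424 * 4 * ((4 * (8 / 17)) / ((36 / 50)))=678400 / 153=4433.99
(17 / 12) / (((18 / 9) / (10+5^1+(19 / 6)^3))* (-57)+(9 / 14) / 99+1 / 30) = -66097955 / 111904664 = -0.59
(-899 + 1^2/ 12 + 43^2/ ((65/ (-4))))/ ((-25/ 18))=2369721/ 3250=729.14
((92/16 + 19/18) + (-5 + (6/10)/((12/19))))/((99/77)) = 868/405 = 2.14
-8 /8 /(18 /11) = -11 /18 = -0.61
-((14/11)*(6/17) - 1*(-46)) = -8686/187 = -46.45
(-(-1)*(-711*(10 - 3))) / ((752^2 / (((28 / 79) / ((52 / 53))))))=-23373 / 7351552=-0.00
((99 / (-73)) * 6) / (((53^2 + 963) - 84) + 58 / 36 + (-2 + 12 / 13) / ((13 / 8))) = -1806948 / 819190013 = -0.00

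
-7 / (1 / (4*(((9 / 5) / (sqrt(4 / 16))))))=-504 / 5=-100.80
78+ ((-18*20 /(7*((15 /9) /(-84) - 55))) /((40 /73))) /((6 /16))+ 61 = 1990307 /13865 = 143.55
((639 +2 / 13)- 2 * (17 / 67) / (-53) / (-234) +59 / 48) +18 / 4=4286841499 / 6647472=644.88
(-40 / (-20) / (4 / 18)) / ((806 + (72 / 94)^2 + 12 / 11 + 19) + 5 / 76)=0.01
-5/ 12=-0.42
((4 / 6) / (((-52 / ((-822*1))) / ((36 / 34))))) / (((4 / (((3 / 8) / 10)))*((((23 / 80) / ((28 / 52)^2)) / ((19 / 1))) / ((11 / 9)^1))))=4209051 / 1718054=2.45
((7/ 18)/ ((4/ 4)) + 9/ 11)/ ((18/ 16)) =956/ 891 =1.07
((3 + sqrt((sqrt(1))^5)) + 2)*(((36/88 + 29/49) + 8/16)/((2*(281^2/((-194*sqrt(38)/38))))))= -235419*sqrt(38)/808639601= -0.00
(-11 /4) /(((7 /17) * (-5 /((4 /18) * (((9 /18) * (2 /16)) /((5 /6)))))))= 187 /8400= 0.02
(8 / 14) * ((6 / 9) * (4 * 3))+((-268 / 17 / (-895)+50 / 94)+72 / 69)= 709723251 / 115131905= 6.16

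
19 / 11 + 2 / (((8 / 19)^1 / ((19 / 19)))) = 285 / 44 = 6.48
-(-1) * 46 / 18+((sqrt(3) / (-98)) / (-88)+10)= sqrt(3) / 8624+113 / 9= 12.56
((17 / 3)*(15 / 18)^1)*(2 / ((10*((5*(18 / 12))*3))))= 17 / 405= 0.04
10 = 10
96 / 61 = 1.57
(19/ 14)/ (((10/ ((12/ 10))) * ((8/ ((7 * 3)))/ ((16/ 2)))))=171/ 50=3.42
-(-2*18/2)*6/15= 36/5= 7.20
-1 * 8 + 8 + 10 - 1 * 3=7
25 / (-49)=-25 / 49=-0.51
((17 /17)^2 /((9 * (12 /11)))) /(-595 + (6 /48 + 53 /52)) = -286 /1667547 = -0.00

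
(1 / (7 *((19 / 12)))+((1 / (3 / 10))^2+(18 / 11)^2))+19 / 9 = 15.99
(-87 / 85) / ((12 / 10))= -29 / 34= -0.85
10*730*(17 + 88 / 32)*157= 22635475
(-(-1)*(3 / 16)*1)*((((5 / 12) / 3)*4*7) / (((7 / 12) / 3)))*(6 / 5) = 9 / 2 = 4.50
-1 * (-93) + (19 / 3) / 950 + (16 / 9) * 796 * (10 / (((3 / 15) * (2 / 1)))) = 15961853 / 450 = 35470.78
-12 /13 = -0.92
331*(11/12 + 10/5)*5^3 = 1448125/12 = 120677.08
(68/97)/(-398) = -34/19303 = -0.00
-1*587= -587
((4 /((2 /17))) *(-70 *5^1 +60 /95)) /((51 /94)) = -1247944 /57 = -21893.75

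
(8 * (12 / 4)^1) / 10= 12 / 5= 2.40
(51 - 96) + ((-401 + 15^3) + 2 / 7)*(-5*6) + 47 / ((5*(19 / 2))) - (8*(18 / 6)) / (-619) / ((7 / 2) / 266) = -36746506313 / 411635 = -89269.64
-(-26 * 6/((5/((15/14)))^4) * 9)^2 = -8.76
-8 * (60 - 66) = 48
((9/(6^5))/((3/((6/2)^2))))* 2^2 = 1/72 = 0.01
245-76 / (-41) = 10121 / 41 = 246.85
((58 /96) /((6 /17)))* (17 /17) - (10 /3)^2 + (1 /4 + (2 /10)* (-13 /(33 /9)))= -156157 /15840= -9.86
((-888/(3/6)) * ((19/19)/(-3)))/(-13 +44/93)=-55056/1165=-47.26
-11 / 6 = -1.83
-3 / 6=-1 / 2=-0.50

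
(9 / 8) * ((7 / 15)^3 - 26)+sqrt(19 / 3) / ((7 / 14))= -87407 / 3000+2 * sqrt(57) / 3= -24.10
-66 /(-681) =22 /227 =0.10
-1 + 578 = 577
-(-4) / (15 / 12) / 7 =16 / 35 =0.46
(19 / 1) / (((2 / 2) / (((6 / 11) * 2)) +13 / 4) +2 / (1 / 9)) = 6 / 7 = 0.86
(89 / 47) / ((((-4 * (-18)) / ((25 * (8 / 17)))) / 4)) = 8900 / 7191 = 1.24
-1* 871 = -871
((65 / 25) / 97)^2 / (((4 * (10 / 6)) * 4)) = 0.00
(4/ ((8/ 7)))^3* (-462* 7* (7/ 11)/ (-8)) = 352947/ 32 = 11029.59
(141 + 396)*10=5370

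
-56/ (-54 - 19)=56/ 73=0.77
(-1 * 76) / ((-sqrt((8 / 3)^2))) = 57 / 2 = 28.50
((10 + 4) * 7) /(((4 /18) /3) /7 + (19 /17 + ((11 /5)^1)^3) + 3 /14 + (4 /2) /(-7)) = 8.37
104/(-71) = -104/71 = -1.46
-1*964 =-964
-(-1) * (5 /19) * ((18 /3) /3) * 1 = 10 /19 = 0.53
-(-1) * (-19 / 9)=-19 / 9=-2.11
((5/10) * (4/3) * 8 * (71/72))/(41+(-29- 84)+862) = 71/10665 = 0.01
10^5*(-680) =-68000000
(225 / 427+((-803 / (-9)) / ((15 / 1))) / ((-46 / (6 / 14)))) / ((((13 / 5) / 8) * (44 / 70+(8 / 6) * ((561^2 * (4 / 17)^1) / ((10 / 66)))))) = 320590 / 143998547913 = 0.00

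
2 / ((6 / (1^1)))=1 / 3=0.33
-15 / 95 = -3 / 19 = -0.16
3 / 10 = 0.30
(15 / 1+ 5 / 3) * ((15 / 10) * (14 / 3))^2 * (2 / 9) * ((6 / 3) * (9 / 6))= 544.44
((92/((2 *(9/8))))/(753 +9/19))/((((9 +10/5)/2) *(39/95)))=332120/13818519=0.02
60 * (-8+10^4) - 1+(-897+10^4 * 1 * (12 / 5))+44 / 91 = 56658646 / 91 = 622622.48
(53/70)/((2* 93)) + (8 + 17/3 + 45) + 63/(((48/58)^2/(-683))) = -62766.66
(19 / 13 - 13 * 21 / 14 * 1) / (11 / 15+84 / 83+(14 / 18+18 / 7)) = -12262005 / 3463148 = -3.54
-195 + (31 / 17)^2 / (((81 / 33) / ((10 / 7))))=-193.06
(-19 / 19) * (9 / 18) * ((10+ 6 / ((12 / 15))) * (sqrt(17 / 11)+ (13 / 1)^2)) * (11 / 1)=-65065 / 4-35 * sqrt(187) / 4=-16385.90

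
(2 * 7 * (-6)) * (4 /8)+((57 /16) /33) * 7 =-7259 /176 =-41.24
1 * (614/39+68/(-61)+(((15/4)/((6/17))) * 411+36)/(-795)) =45848401/5043480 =9.09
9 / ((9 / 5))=5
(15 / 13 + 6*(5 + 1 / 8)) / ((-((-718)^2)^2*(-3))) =553 / 13819779717952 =0.00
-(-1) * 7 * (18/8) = 63/4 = 15.75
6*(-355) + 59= -2071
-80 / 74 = -40 / 37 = -1.08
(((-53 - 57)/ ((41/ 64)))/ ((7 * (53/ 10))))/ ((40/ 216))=-380160/ 15211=-24.99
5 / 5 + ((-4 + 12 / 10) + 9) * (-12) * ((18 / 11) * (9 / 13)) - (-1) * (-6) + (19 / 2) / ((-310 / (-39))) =-88.09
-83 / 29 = -2.86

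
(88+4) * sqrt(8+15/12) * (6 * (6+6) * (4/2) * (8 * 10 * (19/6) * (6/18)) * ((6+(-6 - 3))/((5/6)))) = -2013696 * sqrt(37) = -12248834.58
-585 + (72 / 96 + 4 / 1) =-2321 / 4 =-580.25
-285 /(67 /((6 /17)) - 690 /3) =1710 /241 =7.10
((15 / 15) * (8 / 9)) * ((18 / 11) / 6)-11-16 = -883 / 33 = -26.76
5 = 5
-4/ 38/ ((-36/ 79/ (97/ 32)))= 0.70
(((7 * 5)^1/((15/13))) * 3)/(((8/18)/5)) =4095/4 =1023.75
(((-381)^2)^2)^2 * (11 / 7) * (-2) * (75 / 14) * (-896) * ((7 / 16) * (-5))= -14652567991225720981953000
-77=-77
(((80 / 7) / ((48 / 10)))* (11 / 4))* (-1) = -275 / 42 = -6.55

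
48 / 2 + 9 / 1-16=17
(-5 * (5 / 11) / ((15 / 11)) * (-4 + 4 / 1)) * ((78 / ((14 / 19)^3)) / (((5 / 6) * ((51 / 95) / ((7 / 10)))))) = 0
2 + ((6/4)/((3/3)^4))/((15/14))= 17/5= 3.40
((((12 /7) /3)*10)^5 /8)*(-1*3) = -38400000 /16807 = -2284.76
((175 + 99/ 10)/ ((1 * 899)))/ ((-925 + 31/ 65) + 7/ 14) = -24037/ 107990577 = -0.00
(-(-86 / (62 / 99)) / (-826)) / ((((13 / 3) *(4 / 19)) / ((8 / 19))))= -12771 / 166439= -0.08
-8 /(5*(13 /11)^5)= -1288408 /1856465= -0.69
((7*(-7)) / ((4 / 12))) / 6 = -49 / 2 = -24.50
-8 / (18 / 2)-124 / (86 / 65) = -36614 / 387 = -94.61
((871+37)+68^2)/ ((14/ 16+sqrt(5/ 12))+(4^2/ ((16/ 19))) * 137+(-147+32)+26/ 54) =642505377312/ 289122345961-43016832 * sqrt(15)/ 289122345961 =2.22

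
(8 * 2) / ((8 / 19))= 38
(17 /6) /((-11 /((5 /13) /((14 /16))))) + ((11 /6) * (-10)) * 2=-110450 /3003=-36.78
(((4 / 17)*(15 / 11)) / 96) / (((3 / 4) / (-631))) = -3155 / 1122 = -2.81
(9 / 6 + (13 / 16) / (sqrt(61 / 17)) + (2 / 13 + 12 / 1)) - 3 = 13 * sqrt(1037) / 976 + 277 / 26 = 11.08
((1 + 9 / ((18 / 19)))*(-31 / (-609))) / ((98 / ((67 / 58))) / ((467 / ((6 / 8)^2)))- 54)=-1939918 / 195623415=-0.01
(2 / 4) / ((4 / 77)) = 9.62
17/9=1.89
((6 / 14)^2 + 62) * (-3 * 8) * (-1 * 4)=292512 / 49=5969.63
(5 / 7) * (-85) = -425 / 7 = -60.71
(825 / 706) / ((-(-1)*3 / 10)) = 1375 / 353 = 3.90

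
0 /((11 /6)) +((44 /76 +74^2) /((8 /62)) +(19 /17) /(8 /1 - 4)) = 27418673 /646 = 42443.77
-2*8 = -16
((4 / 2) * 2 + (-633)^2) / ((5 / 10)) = 801386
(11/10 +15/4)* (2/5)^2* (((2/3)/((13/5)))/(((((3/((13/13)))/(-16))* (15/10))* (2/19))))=-58976/8775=-6.72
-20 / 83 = -0.24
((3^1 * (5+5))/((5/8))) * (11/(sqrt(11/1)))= 48 * sqrt(11)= 159.20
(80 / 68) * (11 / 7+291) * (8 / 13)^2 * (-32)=-83886080 / 20111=-4171.15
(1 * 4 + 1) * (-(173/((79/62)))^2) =-575235380/6241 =-92170.39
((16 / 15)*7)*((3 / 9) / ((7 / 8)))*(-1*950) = -24320 / 9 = -2702.22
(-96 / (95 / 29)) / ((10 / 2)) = -2784 / 475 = -5.86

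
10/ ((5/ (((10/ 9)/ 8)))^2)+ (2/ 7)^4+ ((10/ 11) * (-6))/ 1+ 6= 0.56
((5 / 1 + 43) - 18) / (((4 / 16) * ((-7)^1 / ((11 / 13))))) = -1320 / 91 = -14.51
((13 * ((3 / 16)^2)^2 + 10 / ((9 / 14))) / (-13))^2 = 84355352523289 / 58793807314944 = 1.43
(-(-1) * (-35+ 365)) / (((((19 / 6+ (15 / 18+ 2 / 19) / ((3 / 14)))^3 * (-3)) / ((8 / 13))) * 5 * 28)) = -1760074272 / 1564607493631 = -0.00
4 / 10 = 2 / 5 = 0.40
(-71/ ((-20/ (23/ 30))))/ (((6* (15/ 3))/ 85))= 27761/ 3600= 7.71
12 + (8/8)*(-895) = -883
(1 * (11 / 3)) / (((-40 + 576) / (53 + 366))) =4609 / 1608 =2.87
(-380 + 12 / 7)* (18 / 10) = -23832 / 35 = -680.91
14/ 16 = 7/ 8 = 0.88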